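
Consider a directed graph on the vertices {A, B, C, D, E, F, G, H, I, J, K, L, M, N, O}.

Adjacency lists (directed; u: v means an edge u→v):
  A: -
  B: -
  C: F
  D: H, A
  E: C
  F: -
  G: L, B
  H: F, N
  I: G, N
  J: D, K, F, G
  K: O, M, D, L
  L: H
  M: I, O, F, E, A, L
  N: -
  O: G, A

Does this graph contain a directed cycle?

DFS with white/gray/black marking, starting from N:
N gray
N black
A gray
A black
B gray
B black
C gray
  F gray
  F black
C black
D gray
  H gray
    H→F: F black — skip
    H→N: N black — skip
  H black
  D→A: A black — skip
D black
E gray
  E→C: C black — skip
E black
G gray
  L gray
    L→H: H black — skip
  L black
  G→B: B black — skip
G black
I gray
  I→G: G black — skip
  I→N: N black — skip
I black
J gray
  J→D: D black — skip
  K gray
    O gray
      O→G: G black — skip
      O→A: A black — skip
    O black
    M gray
      M→I: I black — skip
      M→O: O black — skip
      M→F: F black — skip
      M→E: E black — skip
      M→A: A black — skip
      M→L: L black — skip
    M black
    K→D: D black — skip
    K→L: L black — skip
  K black
  J→F: F black — skip
  J→G: G black — skip
J black
Every edge goes to a white or black vertex — no back edge, so the graph is acyclic.

No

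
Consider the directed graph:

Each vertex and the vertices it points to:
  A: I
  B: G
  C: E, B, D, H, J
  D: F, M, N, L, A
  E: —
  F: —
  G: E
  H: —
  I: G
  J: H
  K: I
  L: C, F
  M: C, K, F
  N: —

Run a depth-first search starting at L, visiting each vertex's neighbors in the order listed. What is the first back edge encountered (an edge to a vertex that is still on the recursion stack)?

DFS from L (visiting each vertex's neighbors in the order listed); mark gray on enter, black on exit:
L gray
  C gray
    E gray
    E black
    B gray
      G gray
        G→E: E black — skip
      G black
    B black
    D gray
      F gray
      F black
      M gray
        M→C: C is gray → back edge
First back edge: M → C.

M→C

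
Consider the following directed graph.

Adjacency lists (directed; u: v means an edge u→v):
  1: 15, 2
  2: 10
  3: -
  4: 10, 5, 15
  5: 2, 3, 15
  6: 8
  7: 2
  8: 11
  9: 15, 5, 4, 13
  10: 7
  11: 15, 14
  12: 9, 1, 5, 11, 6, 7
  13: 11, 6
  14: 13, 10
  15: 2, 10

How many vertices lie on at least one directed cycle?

A vertex is on a directed cycle iff it belongs to a strongly connected component of size ≥ 2 (or has a self-loop).
The vertices on cycles are {2, 6, 7, 8, 10, 11, 13, 14} — 8 in total.

8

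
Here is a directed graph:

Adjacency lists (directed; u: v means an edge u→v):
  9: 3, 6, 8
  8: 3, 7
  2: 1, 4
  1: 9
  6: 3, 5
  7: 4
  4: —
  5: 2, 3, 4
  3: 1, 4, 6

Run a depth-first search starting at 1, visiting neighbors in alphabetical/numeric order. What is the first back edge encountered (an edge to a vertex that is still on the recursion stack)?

3->1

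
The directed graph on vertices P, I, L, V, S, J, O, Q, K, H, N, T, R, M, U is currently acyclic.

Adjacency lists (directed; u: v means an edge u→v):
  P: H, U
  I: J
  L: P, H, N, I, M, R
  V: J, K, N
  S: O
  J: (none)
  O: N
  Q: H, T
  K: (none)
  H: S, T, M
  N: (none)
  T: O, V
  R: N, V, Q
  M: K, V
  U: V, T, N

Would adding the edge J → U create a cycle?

Yes

Adding J→U creates a cycle iff U can already reach J.
Path from U: U → V → J.
So U → … → J → U is a cycle.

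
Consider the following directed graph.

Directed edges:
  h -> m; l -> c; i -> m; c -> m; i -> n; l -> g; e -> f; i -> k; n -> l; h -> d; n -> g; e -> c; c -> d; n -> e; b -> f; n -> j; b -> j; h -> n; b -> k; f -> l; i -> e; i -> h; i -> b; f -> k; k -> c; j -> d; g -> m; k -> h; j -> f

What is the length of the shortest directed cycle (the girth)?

5

For each vertex v, BFS finds the shortest path from v back to v.
The shortest such closed walk is n → j → f → k → h → n, length 5.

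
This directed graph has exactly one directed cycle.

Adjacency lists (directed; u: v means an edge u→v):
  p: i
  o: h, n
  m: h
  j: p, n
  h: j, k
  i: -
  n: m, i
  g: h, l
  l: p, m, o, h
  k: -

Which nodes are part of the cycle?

h, j, m, n

DFS with gray/black marking from m:
m gray
  h gray
    j gray
      p gray
        i gray
        i black
      p black
      n gray
        n→m: m is gray → back edge
Back edge closes the cycle m → h → j → n → m; its vertices are {h, j, m, n}.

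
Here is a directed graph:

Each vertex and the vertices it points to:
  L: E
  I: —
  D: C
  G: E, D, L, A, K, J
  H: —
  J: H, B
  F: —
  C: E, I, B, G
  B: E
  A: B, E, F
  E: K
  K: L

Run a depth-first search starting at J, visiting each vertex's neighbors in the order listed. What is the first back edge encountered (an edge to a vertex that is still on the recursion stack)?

L->E

DFS from J (visiting each vertex's neighbors in the order listed); mark gray on enter, black on exit:
J gray
  H gray
  H black
  B gray
    E gray
      K gray
        L gray
          L→E: E is gray → back edge
First back edge: L → E.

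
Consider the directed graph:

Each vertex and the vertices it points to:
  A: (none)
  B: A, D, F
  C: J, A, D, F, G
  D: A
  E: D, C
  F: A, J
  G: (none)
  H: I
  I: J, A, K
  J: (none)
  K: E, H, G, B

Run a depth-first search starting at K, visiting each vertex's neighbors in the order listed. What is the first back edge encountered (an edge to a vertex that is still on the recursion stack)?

I->K

DFS from K (visiting each vertex's neighbors in the order listed); mark gray on enter, black on exit:
K gray
  E gray
    D gray
      A gray
      A black
    D black
    C gray
      J gray
      J black
      C→A: A black — skip
      C→D: D black — skip
      F gray
        F→A: A black — skip
        F→J: J black — skip
      F black
      G gray
      G black
    C black
  E black
  H gray
    I gray
      I→J: J black — skip
      I→A: A black — skip
      I→K: K is gray → back edge
First back edge: I → K.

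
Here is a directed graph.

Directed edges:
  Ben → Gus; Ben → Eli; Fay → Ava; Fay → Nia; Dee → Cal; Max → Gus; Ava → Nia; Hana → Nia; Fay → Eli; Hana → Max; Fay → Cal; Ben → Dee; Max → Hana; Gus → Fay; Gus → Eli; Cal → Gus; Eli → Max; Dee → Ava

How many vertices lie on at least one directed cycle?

A vertex is on a directed cycle iff it belongs to a strongly connected component of size ≥ 2 (or has a self-loop).
The vertices on cycles are {Cal, Eli, Fay, Gus, Max, Hana} — 6 in total.

6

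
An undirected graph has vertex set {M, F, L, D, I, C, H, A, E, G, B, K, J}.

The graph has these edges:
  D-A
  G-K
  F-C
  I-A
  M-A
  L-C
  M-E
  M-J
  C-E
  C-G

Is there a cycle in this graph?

DFS, tracking each vertex's parent; an edge to a visited non-parent vertex closes a cycle.
Start from H:
visit H (parent –)
visit M (parent –)
  visit A (parent M)
    A–M: parent, skip
    visit I (parent A)
      I–A: parent, skip
    visit D (parent A)
      D–A: parent, skip
  visit J (parent M)
    J–M: parent, skip
  visit E (parent M)
    E–M: parent, skip
    visit C (parent E)
      visit F (parent C)
        F–C: parent, skip
      visit G (parent C)
        G–C: parent, skip
        visit K (parent G)
          K–G: parent, skip
      C–E: parent, skip
      visit L (parent C)
        L–C: parent, skip
visit B (parent –)
No non-parent visited neighbor found — the graph is a forest.

No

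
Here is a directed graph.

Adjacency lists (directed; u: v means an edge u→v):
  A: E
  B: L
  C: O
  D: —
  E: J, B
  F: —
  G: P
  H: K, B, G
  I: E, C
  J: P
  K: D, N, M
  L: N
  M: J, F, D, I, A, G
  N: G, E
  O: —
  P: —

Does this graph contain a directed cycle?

Yes

DFS with white/gray/black marking, starting from G:
G gray
  P gray
  P black
G black
A gray
  E gray
    J gray
      J→P: P black — skip
    J black
    B gray
      L gray
        N gray
          N→G: G black — skip
          N→E: E is gray → back edge
Back edge found, so a cycle exists: E → B → L → N → E.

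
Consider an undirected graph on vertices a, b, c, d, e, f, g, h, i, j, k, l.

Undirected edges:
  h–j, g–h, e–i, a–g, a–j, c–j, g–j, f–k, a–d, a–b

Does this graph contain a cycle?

DFS, tracking each vertex's parent; an edge to a visited non-parent vertex closes a cycle.
Start from e:
visit e (parent –)
  visit i (parent e)
    i–e: parent, skip
visit a (parent –)
  visit d (parent a)
    d–a: parent, skip
  visit j (parent a)
    j–a: parent, skip
    visit c (parent j)
      c–j: parent, skip
    visit g (parent j)
      visit h (parent g)
        h–g: parent, skip
        h–j: j visited and ≠ parent → cycle
Cycle: j – g – h – j.

Yes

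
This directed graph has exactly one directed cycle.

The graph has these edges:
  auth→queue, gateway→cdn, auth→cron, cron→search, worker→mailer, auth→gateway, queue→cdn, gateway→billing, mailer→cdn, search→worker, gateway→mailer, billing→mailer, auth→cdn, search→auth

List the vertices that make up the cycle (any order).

DFS with gray/black marking from auth:
auth gray
  gateway gray
    billing gray
      mailer gray
        cdn gray
        cdn black
      mailer black
    billing black
    gateway→cdn: cdn black — skip
    gateway→mailer: mailer black — skip
  gateway black
  cron gray
    search gray
      worker gray
        worker→mailer: mailer black — skip
      worker black
      search→auth: auth is gray → back edge
Back edge closes the cycle auth → cron → search → auth; its vertices are {auth, cron, search}.

auth, cron, search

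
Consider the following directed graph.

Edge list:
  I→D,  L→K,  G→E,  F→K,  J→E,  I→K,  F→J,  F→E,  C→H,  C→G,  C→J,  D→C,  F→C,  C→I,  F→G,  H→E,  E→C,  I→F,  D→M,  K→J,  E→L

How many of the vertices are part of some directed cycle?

10

A vertex is on a directed cycle iff it belongs to a strongly connected component of size ≥ 2 (or has a self-loop).
The vertices on cycles are {C, D, E, F, G, H, I, J, K, L} — 10 in total.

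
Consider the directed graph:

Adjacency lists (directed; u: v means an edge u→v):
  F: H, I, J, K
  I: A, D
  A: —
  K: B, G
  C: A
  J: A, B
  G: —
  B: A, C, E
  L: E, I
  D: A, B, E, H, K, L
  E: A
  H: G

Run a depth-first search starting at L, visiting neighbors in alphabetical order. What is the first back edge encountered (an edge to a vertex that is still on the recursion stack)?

DFS from L (visiting neighbors in alphabetical order); mark gray on enter, black on exit:
L gray
  E gray
    A gray
    A black
  E black
  I gray
    I→A: A black — skip
    D gray
      D→A: A black — skip
      B gray
        B→A: A black — skip
        C gray
          C→A: A black — skip
        C black
        B→E: E black — skip
      B black
      D→E: E black — skip
      H gray
        G gray
        G black
      H black
      K gray
        K→B: B black — skip
        K→G: G black — skip
      K black
      D→L: L is gray → back edge
First back edge: D → L.

D→L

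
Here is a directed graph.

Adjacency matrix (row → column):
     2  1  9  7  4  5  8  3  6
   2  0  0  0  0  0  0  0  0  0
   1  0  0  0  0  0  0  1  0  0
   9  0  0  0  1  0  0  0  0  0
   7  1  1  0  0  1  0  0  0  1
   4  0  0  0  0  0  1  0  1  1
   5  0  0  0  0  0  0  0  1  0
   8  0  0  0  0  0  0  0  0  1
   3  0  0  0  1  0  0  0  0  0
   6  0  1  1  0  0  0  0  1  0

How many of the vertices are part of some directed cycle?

A vertex is on a directed cycle iff it belongs to a strongly connected component of size ≥ 2 (or has a self-loop).
The vertices on cycles are {1, 3, 4, 5, 6, 7, 8, 9} — 8 in total.

8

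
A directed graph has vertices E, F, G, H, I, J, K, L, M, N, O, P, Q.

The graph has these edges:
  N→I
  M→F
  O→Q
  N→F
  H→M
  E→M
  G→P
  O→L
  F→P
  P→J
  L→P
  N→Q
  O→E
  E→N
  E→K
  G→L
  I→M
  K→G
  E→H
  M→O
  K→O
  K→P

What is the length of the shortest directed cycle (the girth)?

3

For each vertex v, BFS finds the shortest path from v back to v.
The shortest such closed walk is M → O → E → M, length 3.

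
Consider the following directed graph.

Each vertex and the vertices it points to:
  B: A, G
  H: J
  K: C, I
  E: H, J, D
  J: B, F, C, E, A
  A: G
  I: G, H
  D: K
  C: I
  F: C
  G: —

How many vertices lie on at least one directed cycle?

A vertex is on a directed cycle iff it belongs to a strongly connected component of size ≥ 2 (or has a self-loop).
The vertices on cycles are {C, D, E, F, H, I, J, K} — 8 in total.

8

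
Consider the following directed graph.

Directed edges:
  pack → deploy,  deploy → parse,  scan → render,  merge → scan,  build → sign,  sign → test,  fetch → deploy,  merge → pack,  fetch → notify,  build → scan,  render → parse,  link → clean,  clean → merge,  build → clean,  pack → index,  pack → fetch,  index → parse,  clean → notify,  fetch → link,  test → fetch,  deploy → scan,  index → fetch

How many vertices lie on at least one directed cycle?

6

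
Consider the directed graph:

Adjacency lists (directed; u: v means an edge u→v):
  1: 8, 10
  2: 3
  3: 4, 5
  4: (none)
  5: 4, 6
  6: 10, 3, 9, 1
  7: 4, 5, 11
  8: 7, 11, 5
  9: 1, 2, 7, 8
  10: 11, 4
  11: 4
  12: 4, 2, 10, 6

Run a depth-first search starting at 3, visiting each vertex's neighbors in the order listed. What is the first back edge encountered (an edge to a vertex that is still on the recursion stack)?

6→3

DFS from 3 (visiting each vertex's neighbors in the order listed); mark gray on enter, black on exit:
3 gray
  4 gray
  4 black
  5 gray
    5→4: 4 black — skip
    6 gray
      10 gray
        11 gray
          11→4: 4 black — skip
        11 black
        10→4: 4 black — skip
      10 black
      6→3: 3 is gray → back edge
First back edge: 6 → 3.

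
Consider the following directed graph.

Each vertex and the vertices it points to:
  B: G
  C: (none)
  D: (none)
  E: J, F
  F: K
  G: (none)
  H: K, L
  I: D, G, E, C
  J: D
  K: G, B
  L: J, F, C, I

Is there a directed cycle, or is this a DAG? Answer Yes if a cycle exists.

No

DFS with white/gray/black marking, starting from K:
K gray
  G gray
  G black
  B gray
    B→G: G black — skip
  B black
K black
C gray
C black
D gray
D black
E gray
  J gray
    J→D: D black — skip
  J black
  F gray
    F→K: K black — skip
  F black
E black
H gray
  H→K: K black — skip
  L gray
    L→J: J black — skip
    L→F: F black — skip
    L→C: C black — skip
    I gray
      I→D: D black — skip
      I→G: G black — skip
      I→E: E black — skip
      I→C: C black — skip
    I black
  L black
H black
Every edge goes to a white or black vertex — no back edge, so the graph is acyclic.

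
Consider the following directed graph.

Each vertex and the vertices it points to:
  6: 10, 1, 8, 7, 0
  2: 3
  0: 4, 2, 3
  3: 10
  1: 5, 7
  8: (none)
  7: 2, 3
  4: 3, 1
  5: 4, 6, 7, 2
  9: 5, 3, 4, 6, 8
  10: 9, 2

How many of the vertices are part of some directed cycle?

A vertex is on a directed cycle iff it belongs to a strongly connected component of size ≥ 2 (or has a self-loop).
The vertices on cycles are {0, 1, 2, 3, 4, 5, 6, 7, 9, 10} — 10 in total.

10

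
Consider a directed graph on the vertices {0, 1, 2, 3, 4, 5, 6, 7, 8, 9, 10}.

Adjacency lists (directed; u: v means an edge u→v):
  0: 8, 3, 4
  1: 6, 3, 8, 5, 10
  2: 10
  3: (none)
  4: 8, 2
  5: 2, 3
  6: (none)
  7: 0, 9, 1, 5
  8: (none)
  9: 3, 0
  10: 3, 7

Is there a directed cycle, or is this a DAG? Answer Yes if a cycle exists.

Yes

DFS with white/gray/black marking, starting from 9:
9 gray
  3 gray
  3 black
  0 gray
    8 gray
    8 black
    0→3: 3 black — skip
    4 gray
      4→8: 8 black — skip
      2 gray
        10 gray
          10→3: 3 black — skip
          7 gray
            7→0: 0 is gray → back edge
Back edge found, so a cycle exists: 0 → 4 → 2 → 10 → 7 → 0.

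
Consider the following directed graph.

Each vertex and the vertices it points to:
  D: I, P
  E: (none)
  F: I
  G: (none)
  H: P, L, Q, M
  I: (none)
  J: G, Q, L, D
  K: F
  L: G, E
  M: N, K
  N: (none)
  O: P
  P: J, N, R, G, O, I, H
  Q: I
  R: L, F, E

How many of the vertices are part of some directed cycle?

5

A vertex is on a directed cycle iff it belongs to a strongly connected component of size ≥ 2 (or has a self-loop).
The vertices on cycles are {D, H, J, O, P} — 5 in total.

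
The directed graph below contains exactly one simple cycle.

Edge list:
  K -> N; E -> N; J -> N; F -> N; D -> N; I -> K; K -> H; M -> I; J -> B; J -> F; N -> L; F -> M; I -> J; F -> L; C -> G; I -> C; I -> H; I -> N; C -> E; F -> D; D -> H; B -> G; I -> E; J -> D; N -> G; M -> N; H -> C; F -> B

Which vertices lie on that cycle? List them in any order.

F, I, J, M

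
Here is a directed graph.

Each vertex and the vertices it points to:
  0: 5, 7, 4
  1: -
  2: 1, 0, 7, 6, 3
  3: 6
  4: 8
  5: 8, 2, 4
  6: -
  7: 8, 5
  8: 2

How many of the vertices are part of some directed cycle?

A vertex is on a directed cycle iff it belongs to a strongly connected component of size ≥ 2 (or has a self-loop).
The vertices on cycles are {0, 2, 4, 5, 7, 8} — 6 in total.

6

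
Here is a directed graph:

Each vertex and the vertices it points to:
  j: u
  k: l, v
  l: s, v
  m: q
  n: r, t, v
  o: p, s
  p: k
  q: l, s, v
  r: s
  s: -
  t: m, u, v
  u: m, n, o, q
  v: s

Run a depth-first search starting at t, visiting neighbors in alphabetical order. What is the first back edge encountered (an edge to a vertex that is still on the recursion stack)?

n->t

DFS from t (visiting neighbors in alphabetical order); mark gray on enter, black on exit:
t gray
  m gray
    q gray
      l gray
        s gray
        s black
        v gray
          v→s: s black — skip
        v black
      l black
      q→s: s black — skip
      q→v: v black — skip
    q black
  m black
  u gray
    u→m: m black — skip
    n gray
      r gray
        r→s: s black — skip
      r black
      n→t: t is gray → back edge
First back edge: n → t.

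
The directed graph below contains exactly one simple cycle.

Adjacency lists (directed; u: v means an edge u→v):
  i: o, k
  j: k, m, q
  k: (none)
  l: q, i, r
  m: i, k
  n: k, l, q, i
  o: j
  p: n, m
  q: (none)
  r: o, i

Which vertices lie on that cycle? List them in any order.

i, j, m, o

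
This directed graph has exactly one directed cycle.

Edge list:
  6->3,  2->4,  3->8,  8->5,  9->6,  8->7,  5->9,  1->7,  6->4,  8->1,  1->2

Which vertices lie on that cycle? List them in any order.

3, 5, 6, 8, 9

DFS with gray/black marking from 8:
8 gray
  5 gray
    9 gray
      6 gray
        3 gray
          3→8: 8 is gray → back edge
Back edge closes the cycle 8 → 5 → 9 → 6 → 3 → 8; its vertices are {3, 5, 6, 8, 9}.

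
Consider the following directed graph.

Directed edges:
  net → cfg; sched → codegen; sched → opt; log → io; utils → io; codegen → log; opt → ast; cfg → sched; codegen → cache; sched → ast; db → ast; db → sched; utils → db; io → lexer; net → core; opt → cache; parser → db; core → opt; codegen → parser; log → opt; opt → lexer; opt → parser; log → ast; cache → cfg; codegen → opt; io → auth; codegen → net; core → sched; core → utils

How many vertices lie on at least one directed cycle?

A vertex is on a directed cycle iff it belongs to a strongly connected component of size ≥ 2 (or has a self-loop).
The vertices on cycles are {db, cfg, log, net, opt, core, cache, sched, utils, parser, codegen} — 11 in total.

11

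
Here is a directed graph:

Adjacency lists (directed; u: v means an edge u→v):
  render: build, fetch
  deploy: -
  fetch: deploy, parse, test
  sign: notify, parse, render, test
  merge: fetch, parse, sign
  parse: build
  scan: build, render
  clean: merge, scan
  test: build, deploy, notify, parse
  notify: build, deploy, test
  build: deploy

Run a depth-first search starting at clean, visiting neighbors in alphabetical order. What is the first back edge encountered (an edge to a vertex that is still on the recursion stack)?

DFS from clean (visiting neighbors in alphabetical order); mark gray on enter, black on exit:
clean gray
  merge gray
    fetch gray
      deploy gray
      deploy black
      parse gray
        build gray
          build→deploy: deploy black — skip
        build black
      parse black
      test gray
        test→build: build black — skip
        test→deploy: deploy black — skip
        notify gray
          notify→build: build black — skip
          notify→deploy: deploy black — skip
          notify→test: test is gray → back edge
First back edge: notify → test.

notify->test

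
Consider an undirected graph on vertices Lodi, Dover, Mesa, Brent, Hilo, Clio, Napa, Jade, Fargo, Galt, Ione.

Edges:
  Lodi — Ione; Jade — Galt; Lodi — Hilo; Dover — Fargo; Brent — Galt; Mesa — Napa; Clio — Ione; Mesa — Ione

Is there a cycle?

DFS, tracking each vertex's parent; an edge to a visited non-parent vertex closes a cycle.
Start from Mesa:
visit Mesa (parent –)
  visit Ione (parent Mesa)
    visit Clio (parent Ione)
      Clio–Ione: parent, skip
    visit Lodi (parent Ione)
      Lodi–Ione: parent, skip
      visit Hilo (parent Lodi)
        Hilo–Lodi: parent, skip
    Ione–Mesa: parent, skip
  visit Napa (parent Mesa)
    Napa–Mesa: parent, skip
visit Dover (parent –)
  visit Fargo (parent Dover)
    Fargo–Dover: parent, skip
visit Brent (parent –)
  visit Galt (parent Brent)
    Galt–Brent: parent, skip
    visit Jade (parent Galt)
      Jade–Galt: parent, skip
No non-parent visited neighbor found — the graph is a forest.

No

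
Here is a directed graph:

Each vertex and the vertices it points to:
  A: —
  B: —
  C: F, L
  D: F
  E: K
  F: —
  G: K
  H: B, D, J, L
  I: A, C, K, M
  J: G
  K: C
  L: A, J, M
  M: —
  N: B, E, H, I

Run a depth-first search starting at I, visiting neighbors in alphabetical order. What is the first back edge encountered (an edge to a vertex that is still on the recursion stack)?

DFS from I (visiting neighbors in alphabetical order); mark gray on enter, black on exit:
I gray
  A gray
  A black
  C gray
    F gray
    F black
    L gray
      L→A: A black — skip
      J gray
        G gray
          K gray
            K→C: C is gray → back edge
First back edge: K → C.

K→C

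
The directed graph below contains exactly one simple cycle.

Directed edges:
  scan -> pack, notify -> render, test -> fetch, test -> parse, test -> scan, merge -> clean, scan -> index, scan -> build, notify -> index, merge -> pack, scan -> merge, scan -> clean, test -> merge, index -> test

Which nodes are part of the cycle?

scan, test, index

DFS with gray/black marking from index:
index gray
  test gray
    parse gray
    parse black
    fetch gray
    fetch black
    merge gray
      pack gray
      pack black
      clean gray
      clean black
    merge black
    scan gray
      scan→pack: pack black — skip
      build gray
      build black
      scan→index: index is gray → back edge
Back edge closes the cycle index → test → scan → index; its vertices are {scan, test, index}.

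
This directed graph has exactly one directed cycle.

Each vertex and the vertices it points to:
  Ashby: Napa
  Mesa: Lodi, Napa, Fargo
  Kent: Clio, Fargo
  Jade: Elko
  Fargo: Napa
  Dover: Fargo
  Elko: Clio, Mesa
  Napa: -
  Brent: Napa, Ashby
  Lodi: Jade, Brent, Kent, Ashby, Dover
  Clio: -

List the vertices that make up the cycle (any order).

Elko, Jade, Lodi, Mesa

DFS with gray/black marking from Mesa:
Mesa gray
  Lodi gray
    Jade gray
      Elko gray
        Clio gray
        Clio black
        Elko→Mesa: Mesa is gray → back edge
Back edge closes the cycle Mesa → Lodi → Jade → Elko → Mesa; its vertices are {Elko, Jade, Lodi, Mesa}.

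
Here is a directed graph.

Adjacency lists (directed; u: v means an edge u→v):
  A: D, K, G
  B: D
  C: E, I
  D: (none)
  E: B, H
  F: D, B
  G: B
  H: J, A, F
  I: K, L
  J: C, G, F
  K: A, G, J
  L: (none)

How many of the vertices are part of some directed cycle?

A vertex is on a directed cycle iff it belongs to a strongly connected component of size ≥ 2 (or has a self-loop).
The vertices on cycles are {A, C, E, H, I, J, K} — 7 in total.

7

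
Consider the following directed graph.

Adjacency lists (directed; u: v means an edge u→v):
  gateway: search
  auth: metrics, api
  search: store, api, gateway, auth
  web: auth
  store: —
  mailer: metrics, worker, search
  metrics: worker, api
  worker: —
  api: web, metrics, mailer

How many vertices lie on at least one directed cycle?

7

A vertex is on a directed cycle iff it belongs to a strongly connected component of size ≥ 2 (or has a self-loop).
The vertices on cycles are {api, web, auth, mailer, search, gateway, metrics} — 7 in total.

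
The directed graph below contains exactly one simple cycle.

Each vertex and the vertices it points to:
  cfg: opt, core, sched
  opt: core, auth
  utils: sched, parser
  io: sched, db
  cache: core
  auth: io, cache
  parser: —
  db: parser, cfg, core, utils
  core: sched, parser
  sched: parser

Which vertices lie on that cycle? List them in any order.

db, io, cfg, opt, auth

DFS with gray/black marking from opt:
opt gray
  core gray
    sched gray
      parser gray
      parser black
    sched black
    core→parser: parser black — skip
  core black
  auth gray
    io gray
      io→sched: sched black — skip
      db gray
        db→parser: parser black — skip
        cfg gray
          cfg→opt: opt is gray → back edge
Back edge closes the cycle opt → auth → io → db → cfg → opt; its vertices are {db, io, cfg, opt, auth}.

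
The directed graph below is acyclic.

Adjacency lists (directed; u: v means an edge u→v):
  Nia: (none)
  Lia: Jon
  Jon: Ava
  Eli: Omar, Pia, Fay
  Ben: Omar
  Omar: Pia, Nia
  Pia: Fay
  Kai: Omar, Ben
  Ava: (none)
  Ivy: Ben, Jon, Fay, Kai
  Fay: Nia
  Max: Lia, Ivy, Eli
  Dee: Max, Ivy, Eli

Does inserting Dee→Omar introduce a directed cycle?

No

Adding Dee→Omar creates a cycle iff Omar can already reach Dee.
Explore from Omar: no path reaches Dee. The graph stays acyclic.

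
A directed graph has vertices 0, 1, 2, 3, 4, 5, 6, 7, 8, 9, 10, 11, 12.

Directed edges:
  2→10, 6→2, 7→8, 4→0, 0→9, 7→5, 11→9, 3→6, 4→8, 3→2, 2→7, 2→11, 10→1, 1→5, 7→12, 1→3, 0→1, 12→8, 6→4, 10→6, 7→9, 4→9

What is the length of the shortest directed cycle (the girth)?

For each vertex v, BFS finds the shortest path from v back to v.
The shortest such closed walk is 2 → 10 → 6 → 2, length 3.

3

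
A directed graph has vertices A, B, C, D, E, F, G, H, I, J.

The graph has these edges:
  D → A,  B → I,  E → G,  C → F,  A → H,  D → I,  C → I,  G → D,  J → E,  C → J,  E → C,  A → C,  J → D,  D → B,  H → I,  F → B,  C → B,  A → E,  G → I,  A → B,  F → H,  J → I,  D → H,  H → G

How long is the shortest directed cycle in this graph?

3

For each vertex v, BFS finds the shortest path from v back to v.
The shortest such closed walk is C → J → E → C, length 3.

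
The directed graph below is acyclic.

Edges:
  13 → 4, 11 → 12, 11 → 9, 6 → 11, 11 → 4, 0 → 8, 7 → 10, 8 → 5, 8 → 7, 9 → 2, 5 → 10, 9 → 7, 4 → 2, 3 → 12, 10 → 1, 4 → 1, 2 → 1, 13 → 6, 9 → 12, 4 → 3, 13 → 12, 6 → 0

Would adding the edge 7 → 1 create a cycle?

No

Adding 7→1 creates a cycle iff 1 can already reach 7.
Explore from 1: no path reaches 7. The graph stays acyclic.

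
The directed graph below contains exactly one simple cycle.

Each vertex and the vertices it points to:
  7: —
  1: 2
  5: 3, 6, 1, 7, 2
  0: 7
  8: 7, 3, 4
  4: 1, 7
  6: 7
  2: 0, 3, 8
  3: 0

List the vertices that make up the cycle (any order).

DFS with gray/black marking from 2:
2 gray
  0 gray
    7 gray
    7 black
  0 black
  3 gray
    3→0: 0 black — skip
  3 black
  8 gray
    8→7: 7 black — skip
    8→3: 3 black — skip
    4 gray
      1 gray
        1→2: 2 is gray → back edge
Back edge closes the cycle 2 → 8 → 4 → 1 → 2; its vertices are {1, 2, 4, 8}.

1, 2, 4, 8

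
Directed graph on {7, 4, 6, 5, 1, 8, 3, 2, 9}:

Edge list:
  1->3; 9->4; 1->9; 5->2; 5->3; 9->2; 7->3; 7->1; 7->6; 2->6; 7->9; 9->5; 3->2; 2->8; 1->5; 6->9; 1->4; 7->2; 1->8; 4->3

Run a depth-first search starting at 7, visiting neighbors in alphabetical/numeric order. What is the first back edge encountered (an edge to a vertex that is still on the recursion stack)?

DFS from 7 (visiting neighbors in alphabetical/numeric order); mark gray on enter, black on exit:
7 gray
  1 gray
    3 gray
      2 gray
        6 gray
          9 gray
            9→2: 2 is gray → back edge
First back edge: 9 → 2.

9->2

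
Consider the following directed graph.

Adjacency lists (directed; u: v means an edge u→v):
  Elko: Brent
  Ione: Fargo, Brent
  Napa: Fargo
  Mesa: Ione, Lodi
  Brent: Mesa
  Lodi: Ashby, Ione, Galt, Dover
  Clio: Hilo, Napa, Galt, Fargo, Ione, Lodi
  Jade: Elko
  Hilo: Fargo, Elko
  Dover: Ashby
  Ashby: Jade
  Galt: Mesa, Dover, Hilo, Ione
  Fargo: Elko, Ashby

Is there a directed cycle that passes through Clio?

No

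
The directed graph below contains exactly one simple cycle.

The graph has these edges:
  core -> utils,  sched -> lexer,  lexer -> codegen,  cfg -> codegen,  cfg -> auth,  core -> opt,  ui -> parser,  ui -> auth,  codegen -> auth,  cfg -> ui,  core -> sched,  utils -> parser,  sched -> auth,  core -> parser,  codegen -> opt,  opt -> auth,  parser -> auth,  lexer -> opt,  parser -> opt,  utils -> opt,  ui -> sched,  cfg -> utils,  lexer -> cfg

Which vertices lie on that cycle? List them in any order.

DFS with gray/black marking from sched:
sched gray
  lexer gray
    opt gray
      auth gray
      auth black
    opt black
    codegen gray
      codegen→opt: opt black — skip
      codegen→auth: auth black — skip
    codegen black
    cfg gray
      cfg→auth: auth black — skip
      cfg→codegen: codegen black — skip
      ui gray
        ui→auth: auth black — skip
        parser gray
          parser→opt: opt black — skip
          parser→auth: auth black — skip
        parser black
        ui→sched: sched is gray → back edge
Back edge closes the cycle sched → lexer → cfg → ui → sched; its vertices are {ui, cfg, lexer, sched}.

ui, cfg, lexer, sched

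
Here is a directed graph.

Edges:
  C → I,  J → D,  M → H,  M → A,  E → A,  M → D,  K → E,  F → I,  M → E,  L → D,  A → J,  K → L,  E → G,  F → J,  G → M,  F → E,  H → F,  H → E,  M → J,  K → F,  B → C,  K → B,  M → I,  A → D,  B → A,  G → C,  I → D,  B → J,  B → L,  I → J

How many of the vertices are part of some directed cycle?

5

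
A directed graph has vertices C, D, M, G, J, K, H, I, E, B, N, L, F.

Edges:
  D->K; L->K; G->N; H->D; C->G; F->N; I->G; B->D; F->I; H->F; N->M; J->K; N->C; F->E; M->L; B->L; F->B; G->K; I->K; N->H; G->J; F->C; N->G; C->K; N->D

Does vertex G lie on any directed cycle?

G is on a cycle iff G can reach itself via ≥1 edge.
G → N → G — yes.

Yes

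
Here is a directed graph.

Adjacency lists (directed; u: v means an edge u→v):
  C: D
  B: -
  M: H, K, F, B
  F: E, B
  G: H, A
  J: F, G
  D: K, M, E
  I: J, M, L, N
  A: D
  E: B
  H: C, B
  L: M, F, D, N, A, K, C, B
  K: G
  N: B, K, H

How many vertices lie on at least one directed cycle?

A vertex is on a directed cycle iff it belongs to a strongly connected component of size ≥ 2 (or has a self-loop).
The vertices on cycles are {A, C, D, G, H, K, M} — 7 in total.

7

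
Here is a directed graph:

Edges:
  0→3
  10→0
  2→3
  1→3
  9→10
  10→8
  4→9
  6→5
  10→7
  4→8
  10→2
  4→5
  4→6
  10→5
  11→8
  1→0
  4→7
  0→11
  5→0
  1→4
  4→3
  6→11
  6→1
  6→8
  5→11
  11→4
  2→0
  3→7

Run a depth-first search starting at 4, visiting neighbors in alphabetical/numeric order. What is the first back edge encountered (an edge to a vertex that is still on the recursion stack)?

11->4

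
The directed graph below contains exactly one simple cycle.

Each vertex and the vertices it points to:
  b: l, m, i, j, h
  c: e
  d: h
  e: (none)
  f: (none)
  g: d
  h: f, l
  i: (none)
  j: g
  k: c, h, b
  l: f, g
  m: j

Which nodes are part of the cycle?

DFS with gray/black marking from h:
h gray
  f gray
  f black
  l gray
    l→f: f black — skip
    g gray
      d gray
        d→h: h is gray → back edge
Back edge closes the cycle h → l → g → d → h; its vertices are {d, g, h, l}.

d, g, h, l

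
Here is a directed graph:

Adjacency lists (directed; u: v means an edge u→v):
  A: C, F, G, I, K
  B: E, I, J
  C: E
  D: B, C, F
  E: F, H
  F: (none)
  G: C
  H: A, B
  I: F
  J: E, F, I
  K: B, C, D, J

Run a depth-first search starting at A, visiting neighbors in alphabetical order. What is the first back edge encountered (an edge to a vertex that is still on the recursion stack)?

H->A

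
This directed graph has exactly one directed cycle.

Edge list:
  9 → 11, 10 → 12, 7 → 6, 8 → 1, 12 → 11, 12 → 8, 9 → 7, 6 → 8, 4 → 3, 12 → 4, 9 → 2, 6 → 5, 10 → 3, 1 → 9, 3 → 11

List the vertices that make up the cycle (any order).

DFS with gray/black marking from 8:
8 gray
  1 gray
    9 gray
      11 gray
      11 black
      2 gray
      2 black
      7 gray
        6 gray
          6→8: 8 is gray → back edge
Back edge closes the cycle 8 → 1 → 9 → 7 → 6 → 8; its vertices are {1, 6, 7, 8, 9}.

1, 6, 7, 8, 9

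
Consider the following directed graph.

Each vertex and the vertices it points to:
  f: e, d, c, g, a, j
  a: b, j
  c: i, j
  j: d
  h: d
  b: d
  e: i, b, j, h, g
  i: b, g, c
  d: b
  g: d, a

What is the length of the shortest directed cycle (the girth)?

2

For each vertex v, BFS finds the shortest path from v back to v.
The shortest such closed walk is i → c → i, length 2.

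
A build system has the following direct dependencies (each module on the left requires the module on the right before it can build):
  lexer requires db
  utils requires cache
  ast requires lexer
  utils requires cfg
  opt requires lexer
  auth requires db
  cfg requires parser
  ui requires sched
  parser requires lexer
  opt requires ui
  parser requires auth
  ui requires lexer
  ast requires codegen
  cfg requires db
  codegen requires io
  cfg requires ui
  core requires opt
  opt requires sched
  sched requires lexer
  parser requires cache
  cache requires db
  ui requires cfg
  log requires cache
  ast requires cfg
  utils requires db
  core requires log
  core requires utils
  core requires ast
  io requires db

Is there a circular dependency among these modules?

Yes

DFS with white/gray/black marking, starting from cache:
cache gray
  db gray
  db black
cache black
cfg gray
  parser gray
    parser→cache: cache black — skip
    lexer gray
      lexer→db: db black — skip
    lexer black
    auth gray
      auth→db: db black — skip
    auth black
  parser black
  cfg→db: db black — skip
  ui gray
    ui→cfg: cfg is gray → back edge
Back edge found, so a cycle exists: cfg → ui → cfg.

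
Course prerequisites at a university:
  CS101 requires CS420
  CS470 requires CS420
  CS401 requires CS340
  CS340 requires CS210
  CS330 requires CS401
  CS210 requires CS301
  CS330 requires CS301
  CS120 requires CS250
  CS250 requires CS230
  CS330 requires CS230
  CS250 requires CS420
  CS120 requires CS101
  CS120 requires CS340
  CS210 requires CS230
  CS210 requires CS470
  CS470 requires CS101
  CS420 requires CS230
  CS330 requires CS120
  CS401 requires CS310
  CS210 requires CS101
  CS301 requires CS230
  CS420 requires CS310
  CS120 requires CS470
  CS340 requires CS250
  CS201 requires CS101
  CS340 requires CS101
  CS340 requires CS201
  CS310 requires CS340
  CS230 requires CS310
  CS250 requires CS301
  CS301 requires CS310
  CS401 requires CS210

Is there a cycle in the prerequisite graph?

Yes

DFS with white/gray/black marking, starting from CS330:
CS330 gray
  CS120 gray
    CS470 gray
      CS101 gray
        CS420 gray
          CS310 gray
            CS340 gray
              CS250 gray
                CS230 gray
                  CS230→CS310: CS310 is gray → back edge
Back edge found, so a cycle exists: CS310 → CS340 → CS250 → CS230 → CS310.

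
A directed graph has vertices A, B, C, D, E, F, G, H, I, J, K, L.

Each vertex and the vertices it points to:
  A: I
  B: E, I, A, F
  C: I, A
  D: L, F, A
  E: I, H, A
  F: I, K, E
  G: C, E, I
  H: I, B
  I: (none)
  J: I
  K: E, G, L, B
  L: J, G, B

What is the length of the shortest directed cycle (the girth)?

For each vertex v, BFS finds the shortest path from v back to v.
The shortest such closed walk is F → K → B → F, length 3.

3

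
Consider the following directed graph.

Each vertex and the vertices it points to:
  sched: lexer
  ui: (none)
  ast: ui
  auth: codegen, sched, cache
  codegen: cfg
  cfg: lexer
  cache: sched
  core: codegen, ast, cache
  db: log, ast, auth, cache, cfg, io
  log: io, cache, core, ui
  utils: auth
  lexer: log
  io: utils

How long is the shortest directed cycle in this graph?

4

For each vertex v, BFS finds the shortest path from v back to v.
The shortest such closed walk is log → cache → sched → lexer → log, length 4.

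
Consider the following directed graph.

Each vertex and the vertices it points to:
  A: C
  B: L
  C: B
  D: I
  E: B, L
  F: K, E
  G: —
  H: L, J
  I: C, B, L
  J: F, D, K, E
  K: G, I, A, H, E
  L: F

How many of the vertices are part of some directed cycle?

A vertex is on a directed cycle iff it belongs to a strongly connected component of size ≥ 2 (or has a self-loop).
The vertices on cycles are {A, B, C, D, E, F, H, I, J, K, L} — 11 in total.

11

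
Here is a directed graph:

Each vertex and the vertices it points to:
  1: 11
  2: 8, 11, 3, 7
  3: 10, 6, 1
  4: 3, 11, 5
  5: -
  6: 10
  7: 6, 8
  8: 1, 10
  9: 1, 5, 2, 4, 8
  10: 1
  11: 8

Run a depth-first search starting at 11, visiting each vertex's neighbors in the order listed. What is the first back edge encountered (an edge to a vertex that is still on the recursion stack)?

DFS from 11 (visiting each vertex's neighbors in the order listed); mark gray on enter, black on exit:
11 gray
  8 gray
    1 gray
      1→11: 11 is gray → back edge
First back edge: 1 → 11.

1->11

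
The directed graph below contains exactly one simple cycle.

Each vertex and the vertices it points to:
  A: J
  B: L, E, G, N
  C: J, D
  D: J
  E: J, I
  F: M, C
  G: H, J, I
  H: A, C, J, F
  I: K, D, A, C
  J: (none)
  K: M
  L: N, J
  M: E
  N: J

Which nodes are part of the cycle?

E, I, K, M

DFS with gray/black marking from E:
E gray
  J gray
  J black
  I gray
    K gray
      M gray
        M→E: E is gray → back edge
Back edge closes the cycle E → I → K → M → E; its vertices are {E, I, K, M}.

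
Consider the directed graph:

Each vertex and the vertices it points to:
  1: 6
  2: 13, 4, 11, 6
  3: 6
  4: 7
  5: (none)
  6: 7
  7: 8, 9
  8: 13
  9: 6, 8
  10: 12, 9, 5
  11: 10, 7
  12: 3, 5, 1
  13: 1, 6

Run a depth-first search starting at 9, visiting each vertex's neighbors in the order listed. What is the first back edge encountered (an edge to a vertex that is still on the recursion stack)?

DFS from 9 (visiting each vertex's neighbors in the order listed); mark gray on enter, black on exit:
9 gray
  6 gray
    7 gray
      8 gray
        13 gray
          1 gray
            1→6: 6 is gray → back edge
First back edge: 1 → 6.

1→6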